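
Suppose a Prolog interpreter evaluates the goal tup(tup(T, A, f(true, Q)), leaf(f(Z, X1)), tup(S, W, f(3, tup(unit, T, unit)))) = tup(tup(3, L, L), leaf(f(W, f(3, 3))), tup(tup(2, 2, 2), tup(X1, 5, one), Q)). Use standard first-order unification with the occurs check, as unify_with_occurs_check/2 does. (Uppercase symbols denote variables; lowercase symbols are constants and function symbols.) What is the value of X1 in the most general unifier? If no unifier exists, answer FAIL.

Decompose tup/3: tup(T, A, f(true, Q)) = tup(3, L, L),  leaf(f(Z, X1)) = leaf(f(W, f(3, 3))),  tup(S, W, f(3, tup(unit, T, unit))) = tup(tup(2, 2, 2), tup(X1, 5, one), Q).
Decompose tup/3: T = 3,  A = L,  f(true, Q) = L.
Bind T := 3; substituting into the one remaining equation that mentions T gives: tup(S, W, f(3, tup(unit, 3, unit))) = tup(tup(2, 2, 2), tup(X1, 5, one), Q).
Bind A := L; no other remaining equation mentions A.
Bind L := f(true, Q); no other remaining equation mentions L. Substituting into the earlier binding gives A := f(true, Q).
Decompose leaf/1: f(Z, X1) = f(W, f(3, 3)).
Decompose f/2: Z = W,  X1 = f(3, 3).
Bind Z := W; no other remaining equation mentions Z.
Bind X1 := f(3, 3); substituting into the remaining equation gives: tup(S, W, f(3, tup(unit, 3, unit))) = tup(tup(2, 2, 2), tup(f(3, 3), 5, one), Q).
Decompose tup/3: S = tup(2, 2, 2),  W = tup(f(3, 3), 5, one),  f(3, tup(unit, 3, unit)) = Q.
Bind S := tup(2, 2, 2); no other remaining equation mentions S.
Bind W := tup(f(3, 3), 5, one); no other remaining equation mentions W. Substituting into the earlier binding gives Z := tup(f(3, 3), 5, one).
Bind Q := f(3, tup(unit, 3, unit)). Substituting into the earlier bindings gives A := f(true, f(3, tup(unit, 3, unit))), L := f(true, f(3, tup(unit, 3, unit))).
MGU = { T = 3, A = f(true, f(3, tup(unit, 3, unit))), L = f(true, f(3, tup(unit, 3, unit))), Z = tup(f(3, 3), 5, one), X1 = f(3, 3), S = tup(2, 2, 2), W = tup(f(3, 3), 5, one), Q = f(3, tup(unit, 3, unit)) }, so X1 = f(3, 3).

f(3, 3)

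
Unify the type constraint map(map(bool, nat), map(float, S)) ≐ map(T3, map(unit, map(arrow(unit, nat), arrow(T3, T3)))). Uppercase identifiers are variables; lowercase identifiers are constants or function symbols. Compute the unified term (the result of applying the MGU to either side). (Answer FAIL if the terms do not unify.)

FAIL

Decompose map/2: map(bool, nat) ≐ T3,  map(float, S) ≐ map(unit, map(arrow(unit, nat), arrow(T3, T3))).
Bind T3 := map(bool, nat); substituting into the remaining equation gives: map(float, S) ≐ map(unit, map(arrow(unit, nat), arrow(map(bool, nat), map(bool, nat)))).
Decompose map/2: float ≐ unit,  S ≐ map(arrow(unit, nat), arrow(map(bool, nat), map(bool, nat))).
Clash: constants float and unit differ; no unifier exists.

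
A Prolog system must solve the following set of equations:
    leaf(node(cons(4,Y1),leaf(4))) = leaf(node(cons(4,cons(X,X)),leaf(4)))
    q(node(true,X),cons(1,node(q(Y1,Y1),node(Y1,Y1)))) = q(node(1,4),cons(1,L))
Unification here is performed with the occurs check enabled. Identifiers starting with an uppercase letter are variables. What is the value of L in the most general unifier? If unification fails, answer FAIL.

FAIL

Decompose leaf/1: node(cons(4,Y1),leaf(4)) = node(cons(4,cons(X,X)),leaf(4)).
Decompose node/2: cons(4,Y1) = cons(4,cons(X,X)),  leaf(4) = leaf(4).
Decompose cons/2: 4 = 4,  Y1 = cons(X,X).
Delete trivial equation 4 = 4.
Bind Y1 := cons(X,X); substituting into the one remaining equation that mentions Y1 gives: q(node(true,X),cons(1,node(q(cons(X,X),cons(X,X)),node(cons(X,X),cons(X,X))))) = q(node(1,4),cons(1,L)).
Delete trivial equation leaf(4) = leaf(4).
Decompose q/2: node(true,X) = node(1,4),  cons(1,node(q(cons(X,X),cons(X,X)),node(cons(X,X),cons(X,X)))) = cons(1,L).
Decompose node/2: true = 1,  X = 4.
Clash: constants true and 1 differ; no unifier exists.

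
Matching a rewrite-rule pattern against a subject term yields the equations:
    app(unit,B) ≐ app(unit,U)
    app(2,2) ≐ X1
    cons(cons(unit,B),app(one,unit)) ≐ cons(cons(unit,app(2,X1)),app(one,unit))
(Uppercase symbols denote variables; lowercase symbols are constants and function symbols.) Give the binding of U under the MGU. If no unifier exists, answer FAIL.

app(2,app(2,2))

Decompose app/2: unit ≐ unit,  B ≐ U.
Delete trivial equation unit ≐ unit.
Bind B := U; substituting into the one remaining equation that mentions B gives: cons(cons(unit,U),app(one,unit)) ≐ cons(cons(unit,app(2,X1)),app(one,unit)).
Bind X1 := app(2,2); substituting into the remaining equation gives: cons(cons(unit,U),app(one,unit)) ≐ cons(cons(unit,app(2,app(2,2))),app(one,unit)).
Decompose cons/2: cons(unit,U) ≐ cons(unit,app(2,app(2,2))),  app(one,unit) ≐ app(one,unit).
Decompose cons/2: unit ≐ unit,  U ≐ app(2,app(2,2)).
Delete trivial equation unit ≐ unit.
Bind U := app(2,app(2,2)); no other remaining equation mentions U. Substituting into the earlier binding gives B := app(2,app(2,2)).
Delete trivial equation app(one,unit) ≐ app(one,unit).
MGU = { B -> app(2,app(2,2)), X1 -> app(2,2), U -> app(2,app(2,2)) }, so U -> app(2,app(2,2)).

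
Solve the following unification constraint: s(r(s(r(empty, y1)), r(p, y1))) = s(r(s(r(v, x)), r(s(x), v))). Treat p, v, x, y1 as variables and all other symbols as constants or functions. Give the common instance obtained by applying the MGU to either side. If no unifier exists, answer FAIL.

s(r(s(r(empty, empty)), r(s(empty), empty)))

Decompose s/1: r(s(r(empty, y1)), r(p, y1)) = r(s(r(v, x)), r(s(x), v)).
Decompose r/2: s(r(empty, y1)) = s(r(v, x)),  r(p, y1) = r(s(x), v).
Decompose s/1: r(empty, y1) = r(v, x).
Decompose r/2: empty = v,  y1 = x.
Bind v := empty; substituting into the one remaining equation that mentions v gives: r(p, y1) = r(s(x), empty).
Bind y1 := x; substituting into the remaining equation gives: r(p, x) = r(s(x), empty).
Decompose r/2: p = s(x),  x = empty.
Bind p := s(x); no other remaining equation mentions p.
Bind x := empty. Substituting into the earlier bindings gives y1 := empty, p := s(empty).
Applying the MGU to either side gives s(r(s(r(empty, empty)), r(s(empty), empty))).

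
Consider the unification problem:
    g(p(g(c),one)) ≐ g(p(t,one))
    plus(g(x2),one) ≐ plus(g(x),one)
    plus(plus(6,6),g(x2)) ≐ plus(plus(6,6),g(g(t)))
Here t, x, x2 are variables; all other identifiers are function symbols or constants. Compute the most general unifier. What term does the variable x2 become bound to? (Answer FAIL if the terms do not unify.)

Decompose g/1: p(g(c),one) ≐ p(t,one).
Decompose p/2: g(c) ≐ t,  one ≐ one.
Bind t := g(c); substituting into the one remaining equation that mentions t gives: plus(plus(6,6),g(x2)) ≐ plus(plus(6,6),g(g(g(c)))).
Delete trivial equation one ≐ one.
Decompose plus/2: g(x2) ≐ g(x),  one ≐ one.
Decompose g/1: x2 ≐ x.
Bind x2 := x; substituting into the one remaining equation that mentions x2 gives: plus(plus(6,6),g(x)) ≐ plus(plus(6,6),g(g(g(c)))).
Delete trivial equation one ≐ one.
Decompose plus/2: plus(6,6) ≐ plus(6,6),  g(x) ≐ g(g(g(c))).
Delete trivial equation plus(6,6) ≐ plus(6,6).
Decompose g/1: x ≐ g(g(c)).
Bind x := g(g(c)). Substituting into the earlier binding gives x2 := g(g(c)).
MGU = { t := g(c), x2 := g(g(c)), x := g(g(c)) }, so x2 := g(g(c)).

g(g(c))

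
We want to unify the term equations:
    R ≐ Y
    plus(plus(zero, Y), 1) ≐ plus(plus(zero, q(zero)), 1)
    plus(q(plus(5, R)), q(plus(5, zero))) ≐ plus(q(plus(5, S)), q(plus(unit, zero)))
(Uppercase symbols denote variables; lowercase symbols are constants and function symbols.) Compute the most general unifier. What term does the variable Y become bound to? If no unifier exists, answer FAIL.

FAIL

Bind R := Y; substituting into the one remaining equation that mentions R gives: plus(q(plus(5, Y)), q(plus(5, zero))) ≐ plus(q(plus(5, S)), q(plus(unit, zero))).
Decompose plus/2: plus(zero, Y) ≐ plus(zero, q(zero)),  1 ≐ 1.
Decompose plus/2: zero ≐ zero,  Y ≐ q(zero).
Delete trivial equation zero ≐ zero.
Bind Y := q(zero); substituting into the one remaining equation that mentions Y gives: plus(q(plus(5, q(zero))), q(plus(5, zero))) ≐ plus(q(plus(5, S)), q(plus(unit, zero))). Substituting into the earlier binding gives R := q(zero).
Delete trivial equation 1 ≐ 1.
Decompose plus/2: q(plus(5, q(zero))) ≐ q(plus(5, S)),  q(plus(5, zero)) ≐ q(plus(unit, zero)).
Decompose q/1: plus(5, q(zero)) ≐ plus(5, S).
Decompose plus/2: 5 ≐ 5,  q(zero) ≐ S.
Delete trivial equation 5 ≐ 5.
Bind S := q(zero); no other remaining equation mentions S.
Decompose q/1: plus(5, zero) ≐ plus(unit, zero).
Decompose plus/2: 5 ≐ unit,  zero ≐ zero.
Clash: constants 5 and unit differ; no unifier exists.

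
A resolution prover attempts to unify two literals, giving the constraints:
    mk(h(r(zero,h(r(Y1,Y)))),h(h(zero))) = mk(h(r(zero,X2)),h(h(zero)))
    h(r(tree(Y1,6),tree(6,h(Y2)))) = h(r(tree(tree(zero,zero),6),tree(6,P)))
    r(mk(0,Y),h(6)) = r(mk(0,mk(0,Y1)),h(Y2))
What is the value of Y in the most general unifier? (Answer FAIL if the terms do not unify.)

Decompose mk/2: h(r(zero,h(r(Y1,Y)))) = h(r(zero,X2)),  h(h(zero)) = h(h(zero)).
Decompose h/1: r(zero,h(r(Y1,Y))) = r(zero,X2).
Decompose r/2: zero = zero,  h(r(Y1,Y)) = X2.
Delete trivial equation zero = zero.
Bind X2 := h(r(Y1,Y)); no other remaining equation mentions X2.
Delete trivial equation h(h(zero)) = h(h(zero)).
Decompose h/1: r(tree(Y1,6),tree(6,h(Y2))) = r(tree(tree(zero,zero),6),tree(6,P)).
Decompose r/2: tree(Y1,6) = tree(tree(zero,zero),6),  tree(6,h(Y2)) = tree(6,P).
Decompose tree/2: Y1 = tree(zero,zero),  6 = 6.
Bind Y1 := tree(zero,zero); substituting into the one remaining equation that mentions Y1 gives: r(mk(0,Y),h(6)) = r(mk(0,mk(0,tree(zero,zero))),h(Y2)). Substituting into the earlier binding gives X2 := h(r(tree(zero,zero),Y)).
Delete trivial equation 6 = 6.
Decompose tree/2: 6 = 6,  h(Y2) = P.
Delete trivial equation 6 = 6.
Bind P := h(Y2); no other remaining equation mentions P.
Decompose r/2: mk(0,Y) = mk(0,mk(0,tree(zero,zero))),  h(6) = h(Y2).
Decompose mk/2: 0 = 0,  Y = mk(0,tree(zero,zero)).
Delete trivial equation 0 = 0.
Bind Y := mk(0,tree(zero,zero)); no other remaining equation mentions Y. Substituting into the earlier binding gives X2 := h(r(tree(zero,zero),mk(0,tree(zero,zero)))).
Decompose h/1: 6 = Y2.
Bind Y2 := 6. Substituting into the earlier binding gives P := h(6).
MGU = { X2 ↦ h(r(tree(zero,zero),mk(0,tree(zero,zero)))), Y1 ↦ tree(zero,zero), P ↦ h(6), Y ↦ mk(0,tree(zero,zero)), Y2 ↦ 6 }, so Y ↦ mk(0,tree(zero,zero)).

mk(0,tree(zero,zero))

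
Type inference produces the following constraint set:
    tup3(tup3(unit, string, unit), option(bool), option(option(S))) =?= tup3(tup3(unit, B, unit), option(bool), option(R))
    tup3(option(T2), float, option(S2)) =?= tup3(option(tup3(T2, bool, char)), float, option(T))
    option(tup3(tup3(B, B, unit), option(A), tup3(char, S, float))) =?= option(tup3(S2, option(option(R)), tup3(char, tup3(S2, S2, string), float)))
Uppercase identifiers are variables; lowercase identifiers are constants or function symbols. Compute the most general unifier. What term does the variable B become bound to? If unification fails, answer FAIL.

FAIL

Decompose tup3/3: tup3(unit, string, unit) =?= tup3(unit, B, unit),  option(bool) =?= option(bool),  option(option(S)) =?= option(R).
Decompose tup3/3: unit =?= unit,  string =?= B,  unit =?= unit.
Delete trivial equation unit =?= unit.
Bind B := string; substituting into the one remaining equation that mentions B gives: option(tup3(tup3(string, string, unit), option(A), tup3(char, S, float))) =?= option(tup3(S2, option(option(R)), tup3(char, tup3(S2, S2, string), float))).
Delete trivial equation unit =?= unit.
Delete trivial equation option(bool) =?= option(bool).
Decompose option/1: option(S) =?= R.
Bind R := option(S); substituting into the one remaining equation that mentions R gives: option(tup3(tup3(string, string, unit), option(A), tup3(char, S, float))) =?= option(tup3(S2, option(option(option(S))), tup3(char, tup3(S2, S2, string), float))).
Decompose tup3/3: option(T2) =?= option(tup3(T2, bool, char)),  float =?= float,  option(S2) =?= option(T).
Decompose option/1: T2 =?= tup3(T2, bool, char).
Occurs check fails: T2 occurs in tup3(T2, bool, char); the equation T2 =?= tup3(T2, bool, char) has no finite solution.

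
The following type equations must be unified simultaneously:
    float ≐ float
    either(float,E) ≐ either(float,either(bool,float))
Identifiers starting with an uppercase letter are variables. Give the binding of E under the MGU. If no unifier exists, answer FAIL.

either(bool,float)

Delete trivial equation float ≐ float.
Decompose either/2: float ≐ float,  E ≐ either(bool,float).
Delete trivial equation float ≐ float.
Bind E := either(bool,float).
MGU = { E -> either(bool,float) }, so E -> either(bool,float).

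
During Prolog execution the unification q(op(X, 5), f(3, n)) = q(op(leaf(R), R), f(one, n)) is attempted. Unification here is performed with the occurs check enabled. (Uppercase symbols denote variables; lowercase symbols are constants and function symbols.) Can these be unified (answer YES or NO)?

NO

Decompose q/2: op(X, 5) = op(leaf(R), R),  f(3, n) = f(one, n).
Decompose op/2: X = leaf(R),  5 = R.
Bind X := leaf(R); no other remaining equation mentions X.
Bind R := 5; no other remaining equation mentions R. Substituting into the earlier binding gives X := leaf(5).
Decompose f/2: 3 = one,  n = n.
Clash: constants 3 and one differ; no unifier exists.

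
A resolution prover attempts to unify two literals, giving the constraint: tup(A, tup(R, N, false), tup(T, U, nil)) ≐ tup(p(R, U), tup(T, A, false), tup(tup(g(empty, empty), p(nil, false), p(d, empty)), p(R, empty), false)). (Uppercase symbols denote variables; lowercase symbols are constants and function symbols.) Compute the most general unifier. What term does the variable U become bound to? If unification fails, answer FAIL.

FAIL

Decompose tup/3: A ≐ p(R, U),  tup(R, N, false) ≐ tup(T, A, false),  tup(T, U, nil) ≐ tup(tup(g(empty, empty), p(nil, false), p(d, empty)), p(R, empty), false).
Bind A := p(R, U); substituting into the one remaining equation that mentions A gives: tup(R, N, false) ≐ tup(T, p(R, U), false).
Decompose tup/3: R ≐ T,  N ≐ p(R, U),  false ≐ false.
Bind R := T; substituting into the 2 remaining equations that mention R gives: N ≐ p(T, U),  tup(T, U, nil) ≐ tup(tup(g(empty, empty), p(nil, false), p(d, empty)), p(T, empty), false). Substituting into the earlier binding gives A := p(T, U).
Bind N := p(T, U); no other remaining equation mentions N.
Delete trivial equation false ≐ false.
Decompose tup/3: T ≐ tup(g(empty, empty), p(nil, false), p(d, empty)),  U ≐ p(T, empty),  nil ≐ false.
Bind T := tup(g(empty, empty), p(nil, false), p(d, empty)); substituting into the one remaining equation that mentions T gives: U ≐ p(tup(g(empty, empty), p(nil, false), p(d, empty)), empty). Substituting into the earlier bindings gives A := p(tup(g(empty, empty), p(nil, false), p(d, empty)), U), R := tup(g(empty, empty), p(nil, false), p(d, empty)), N := p(tup(g(empty, empty), p(nil, false), p(d, empty)), U).
Bind U := p(tup(g(empty, empty), p(nil, false), p(d, empty)), empty); no other remaining equation mentions U. Substituting into the earlier bindings gives A := p(tup(g(empty, empty), p(nil, false), p(d, empty)), p(tup(g(empty, empty), p(nil, false), p(d, empty)), empty)), N := p(tup(g(empty, empty), p(nil, false), p(d, empty)), p(tup(g(empty, empty), p(nil, false), p(d, empty)), empty)).
Clash: constants nil and false differ; no unifier exists.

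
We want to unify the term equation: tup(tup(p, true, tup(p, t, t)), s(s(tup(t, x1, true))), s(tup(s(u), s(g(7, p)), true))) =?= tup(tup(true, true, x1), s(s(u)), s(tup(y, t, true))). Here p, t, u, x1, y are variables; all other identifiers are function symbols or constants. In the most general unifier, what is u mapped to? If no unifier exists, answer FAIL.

Decompose tup/3: tup(p, true, tup(p, t, t)) =?= tup(true, true, x1),  s(s(tup(t, x1, true))) =?= s(s(u)),  s(tup(s(u), s(g(7, p)), true)) =?= s(tup(y, t, true)).
Decompose tup/3: p =?= true,  true =?= true,  tup(p, t, t) =?= x1.
Bind p := true; substituting into the 2 remaining equations that mention p gives: tup(true, t, t) =?= x1,  s(tup(s(u), s(g(7, true)), true)) =?= s(tup(y, t, true)).
Delete trivial equation true =?= true.
Bind x1 := tup(true, t, t); substituting into the one remaining equation that mentions x1 gives: s(s(tup(t, tup(true, t, t), true))) =?= s(s(u)).
Decompose s/1: s(tup(t, tup(true, t, t), true)) =?= s(u).
Decompose s/1: tup(t, tup(true, t, t), true) =?= u.
Bind u := tup(t, tup(true, t, t), true); substituting into the remaining equation gives: s(tup(s(tup(t, tup(true, t, t), true)), s(g(7, true)), true)) =?= s(tup(y, t, true)).
Decompose s/1: tup(s(tup(t, tup(true, t, t), true)), s(g(7, true)), true) =?= tup(y, t, true).
Decompose tup/3: s(tup(t, tup(true, t, t), true)) =?= y,  s(g(7, true)) =?= t,  true =?= true.
Bind y := s(tup(t, tup(true, t, t), true)); no other remaining equation mentions y.
Bind t := s(g(7, true)); no other remaining equation mentions t. Substituting into the earlier bindings gives x1 := tup(true, s(g(7, true)), s(g(7, true))), u := tup(s(g(7, true)), tup(true, s(g(7, true)), s(g(7, true))), true), y := s(tup(s(g(7, true)), tup(true, s(g(7, true)), s(g(7, true))), true)).
Delete trivial equation true =?= true.
MGU = { p -> true, x1 -> tup(true, s(g(7, true)), s(g(7, true))), u -> tup(s(g(7, true)), tup(true, s(g(7, true)), s(g(7, true))), true), y -> s(tup(s(g(7, true)), tup(true, s(g(7, true)), s(g(7, true))), true)), t -> s(g(7, true)) }, so u -> tup(s(g(7, true)), tup(true, s(g(7, true)), s(g(7, true))), true).

tup(s(g(7, true)), tup(true, s(g(7, true)), s(g(7, true))), true)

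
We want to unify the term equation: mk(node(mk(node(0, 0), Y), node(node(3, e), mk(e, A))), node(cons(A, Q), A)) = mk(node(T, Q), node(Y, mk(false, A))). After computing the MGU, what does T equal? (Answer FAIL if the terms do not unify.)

FAIL

Decompose mk/2: node(mk(node(0, 0), Y), node(node(3, e), mk(e, A))) = node(T, Q),  node(cons(A, Q), A) = node(Y, mk(false, A)).
Decompose node/2: mk(node(0, 0), Y) = T,  node(node(3, e), mk(e, A)) = Q.
Bind T := mk(node(0, 0), Y); no other remaining equation mentions T.
Bind Q := node(node(3, e), mk(e, A)); substituting into the remaining equation gives: node(cons(A, node(node(3, e), mk(e, A))), A) = node(Y, mk(false, A)).
Decompose node/2: cons(A, node(node(3, e), mk(e, A))) = Y,  A = mk(false, A).
Bind Y := cons(A, node(node(3, e), mk(e, A))); no other remaining equation mentions Y. Substituting into the earlier binding gives T := mk(node(0, 0), cons(A, node(node(3, e), mk(e, A)))).
Occurs check fails: A occurs in mk(false, A); the equation A = mk(false, A) has no finite solution.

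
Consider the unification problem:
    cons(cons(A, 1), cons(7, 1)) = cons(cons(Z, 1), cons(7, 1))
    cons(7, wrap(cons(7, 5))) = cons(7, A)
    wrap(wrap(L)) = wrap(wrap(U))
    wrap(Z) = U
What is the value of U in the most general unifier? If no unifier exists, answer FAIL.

Decompose cons/2: cons(A, 1) = cons(Z, 1),  cons(7, 1) = cons(7, 1).
Decompose cons/2: A = Z,  1 = 1.
Bind A := Z; substituting into the one remaining equation that mentions A gives: cons(7, wrap(cons(7, 5))) = cons(7, Z).
Delete trivial equation 1 = 1.
Delete trivial equation cons(7, 1) = cons(7, 1).
Decompose cons/2: 7 = 7,  wrap(cons(7, 5)) = Z.
Delete trivial equation 7 = 7.
Bind Z := wrap(cons(7, 5)); substituting into the one remaining equation that mentions Z gives: wrap(wrap(cons(7, 5))) = U. Substituting into the earlier binding gives A := wrap(cons(7, 5)).
Decompose wrap/1: wrap(L) = wrap(U).
Decompose wrap/1: L = U.
Bind L := U; no other remaining equation mentions L.
Bind U := wrap(wrap(cons(7, 5))). Substituting into the earlier binding gives L := wrap(wrap(cons(7, 5))).
MGU = { A -> wrap(cons(7, 5)), Z -> wrap(cons(7, 5)), L -> wrap(wrap(cons(7, 5))), U -> wrap(wrap(cons(7, 5))) }, so U -> wrap(wrap(cons(7, 5))).

wrap(wrap(cons(7, 5)))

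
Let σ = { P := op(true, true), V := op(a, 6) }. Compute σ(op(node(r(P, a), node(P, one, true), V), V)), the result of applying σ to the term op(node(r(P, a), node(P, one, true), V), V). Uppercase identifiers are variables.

Replace each occurrence of P with op(true, true).
Replace each occurrence of V with op(a, 6).
Result: op(node(r(op(true, true), a), node(op(true, true), one, true), op(a, 6)), op(a, 6)).

op(node(r(op(true, true), a), node(op(true, true), one, true), op(a, 6)), op(a, 6))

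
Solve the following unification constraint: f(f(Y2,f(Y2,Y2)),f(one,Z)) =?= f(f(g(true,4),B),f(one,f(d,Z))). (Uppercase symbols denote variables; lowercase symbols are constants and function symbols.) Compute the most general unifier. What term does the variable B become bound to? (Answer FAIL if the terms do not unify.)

FAIL

Decompose f/2: f(Y2,f(Y2,Y2)) =?= f(g(true,4),B),  f(one,Z) =?= f(one,f(d,Z)).
Decompose f/2: Y2 =?= g(true,4),  f(Y2,Y2) =?= B.
Bind Y2 := g(true,4); substituting into the one remaining equation that mentions Y2 gives: f(g(true,4),g(true,4)) =?= B.
Bind B := f(g(true,4),g(true,4)); no other remaining equation mentions B.
Decompose f/2: one =?= one,  Z =?= f(d,Z).
Delete trivial equation one =?= one.
Occurs check fails: Z occurs in f(d,Z); the equation Z =?= f(d,Z) has no finite solution.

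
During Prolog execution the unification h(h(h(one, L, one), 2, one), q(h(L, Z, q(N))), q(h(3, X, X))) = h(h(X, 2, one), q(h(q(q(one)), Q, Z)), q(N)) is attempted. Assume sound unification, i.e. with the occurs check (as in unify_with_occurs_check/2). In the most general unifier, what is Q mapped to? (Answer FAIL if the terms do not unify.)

q(h(3, h(one, q(q(one)), one), h(one, q(q(one)), one)))

Decompose h/3: h(h(one, L, one), 2, one) = h(X, 2, one),  q(h(L, Z, q(N))) = q(h(q(q(one)), Q, Z)),  q(h(3, X, X)) = q(N).
Decompose h/3: h(one, L, one) = X,  2 = 2,  one = one.
Bind X := h(one, L, one); substituting into the one remaining equation that mentions X gives: q(h(3, h(one, L, one), h(one, L, one))) = q(N).
Delete trivial equation 2 = 2.
Delete trivial equation one = one.
Decompose q/1: h(L, Z, q(N)) = h(q(q(one)), Q, Z).
Decompose h/3: L = q(q(one)),  Z = Q,  q(N) = Z.
Bind L := q(q(one)); substituting into the one remaining equation that mentions L gives: q(h(3, h(one, q(q(one)), one), h(one, q(q(one)), one))) = q(N). Substituting into the earlier binding gives X := h(one, q(q(one)), one).
Bind Z := Q; substituting into the one remaining equation that mentions Z gives: q(N) = Q.
Bind Q := q(N); no other remaining equation mentions Q. Substituting into the earlier binding gives Z := q(N).
Decompose q/1: h(3, h(one, q(q(one)), one), h(one, q(q(one)), one)) = N.
Bind N := h(3, h(one, q(q(one)), one), h(one, q(q(one)), one)). Substituting into the earlier bindings gives Z := q(h(3, h(one, q(q(one)), one), h(one, q(q(one)), one))), Q := q(h(3, h(one, q(q(one)), one), h(one, q(q(one)), one))).
MGU = { X ↦ h(one, q(q(one)), one), L ↦ q(q(one)), Z ↦ q(h(3, h(one, q(q(one)), one), h(one, q(q(one)), one))), Q ↦ q(h(3, h(one, q(q(one)), one), h(one, q(q(one)), one))), N ↦ h(3, h(one, q(q(one)), one), h(one, q(q(one)), one)) }, so Q ↦ q(h(3, h(one, q(q(one)), one), h(one, q(q(one)), one))).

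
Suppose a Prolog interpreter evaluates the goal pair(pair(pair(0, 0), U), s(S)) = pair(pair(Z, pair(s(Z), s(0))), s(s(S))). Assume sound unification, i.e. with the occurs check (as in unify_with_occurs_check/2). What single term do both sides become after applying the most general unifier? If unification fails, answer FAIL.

FAIL

Decompose pair/2: pair(pair(0, 0), U) = pair(Z, pair(s(Z), s(0))),  s(S) = s(s(S)).
Decompose pair/2: pair(0, 0) = Z,  U = pair(s(Z), s(0)).
Bind Z := pair(0, 0); substituting into the one remaining equation that mentions Z gives: U = pair(s(pair(0, 0)), s(0)).
Bind U := pair(s(pair(0, 0)), s(0)); no other remaining equation mentions U.
Decompose s/1: S = s(S).
Occurs check fails: S occurs in s(S); the equation S = s(S) has no finite solution.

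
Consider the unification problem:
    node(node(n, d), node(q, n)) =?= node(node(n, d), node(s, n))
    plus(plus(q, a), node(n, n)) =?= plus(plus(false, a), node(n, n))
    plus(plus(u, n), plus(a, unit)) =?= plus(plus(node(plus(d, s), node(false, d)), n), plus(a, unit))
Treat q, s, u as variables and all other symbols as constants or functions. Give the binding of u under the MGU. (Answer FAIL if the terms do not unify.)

Decompose node/2: node(n, d) =?= node(n, d),  node(q, n) =?= node(s, n).
Delete trivial equation node(n, d) =?= node(n, d).
Decompose node/2: q =?= s,  n =?= n.
Bind q := s; substituting into the one remaining equation that mentions q gives: plus(plus(s, a), node(n, n)) =?= plus(plus(false, a), node(n, n)).
Delete trivial equation n =?= n.
Decompose plus/2: plus(s, a) =?= plus(false, a),  node(n, n) =?= node(n, n).
Decompose plus/2: s =?= false,  a =?= a.
Bind s := false; substituting into the one remaining equation that mentions s gives: plus(plus(u, n), plus(a, unit)) =?= plus(plus(node(plus(d, false), node(false, d)), n), plus(a, unit)). Substituting into the earlier binding gives q := false.
Delete trivial equation a =?= a.
Delete trivial equation node(n, n) =?= node(n, n).
Decompose plus/2: plus(u, n) =?= plus(node(plus(d, false), node(false, d)), n),  plus(a, unit) =?= plus(a, unit).
Decompose plus/2: u =?= node(plus(d, false), node(false, d)),  n =?= n.
Bind u := node(plus(d, false), node(false, d)); no other remaining equation mentions u.
Delete trivial equation n =?= n.
Delete trivial equation plus(a, unit) =?= plus(a, unit).
MGU = { q -> false, s -> false, u -> node(plus(d, false), node(false, d)) }, so u -> node(plus(d, false), node(false, d)).

node(plus(d, false), node(false, d))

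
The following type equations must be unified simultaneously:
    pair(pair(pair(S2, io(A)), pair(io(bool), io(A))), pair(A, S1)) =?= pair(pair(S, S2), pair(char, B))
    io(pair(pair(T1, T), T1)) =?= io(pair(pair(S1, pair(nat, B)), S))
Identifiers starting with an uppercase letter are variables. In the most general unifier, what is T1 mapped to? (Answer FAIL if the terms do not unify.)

pair(pair(io(bool), io(char)), io(char))

Decompose pair/2: pair(pair(S2, io(A)), pair(io(bool), io(A))) =?= pair(S, S2),  pair(A, S1) =?= pair(char, B).
Decompose pair/2: pair(S2, io(A)) =?= S,  pair(io(bool), io(A)) =?= S2.
Bind S := pair(S2, io(A)); substituting into the one remaining equation that mentions S gives: io(pair(pair(T1, T), T1)) =?= io(pair(pair(S1, pair(nat, B)), pair(S2, io(A)))).
Bind S2 := pair(io(bool), io(A)); substituting into the one remaining equation that mentions S2 gives: io(pair(pair(T1, T), T1)) =?= io(pair(pair(S1, pair(nat, B)), pair(pair(io(bool), io(A)), io(A)))). Substituting into the earlier binding gives S := pair(pair(io(bool), io(A)), io(A)).
Decompose pair/2: A =?= char,  S1 =?= B.
Bind A := char; substituting into the one remaining equation that mentions A gives: io(pair(pair(T1, T), T1)) =?= io(pair(pair(S1, pair(nat, B)), pair(pair(io(bool), io(char)), io(char)))). Substituting into the earlier bindings gives S := pair(pair(io(bool), io(char)), io(char)), S2 := pair(io(bool), io(char)).
Bind S1 := B; substituting into the remaining equation gives: io(pair(pair(T1, T), T1)) =?= io(pair(pair(B, pair(nat, B)), pair(pair(io(bool), io(char)), io(char)))).
Decompose io/1: pair(pair(T1, T), T1) =?= pair(pair(B, pair(nat, B)), pair(pair(io(bool), io(char)), io(char))).
Decompose pair/2: pair(T1, T) =?= pair(B, pair(nat, B)),  T1 =?= pair(pair(io(bool), io(char)), io(char)).
Decompose pair/2: T1 =?= B,  T =?= pair(nat, B).
Bind T1 := B; substituting into the one remaining equation that mentions T1 gives: B =?= pair(pair(io(bool), io(char)), io(char)).
Bind T := pair(nat, B); no other remaining equation mentions T.
Bind B := pair(pair(io(bool), io(char)), io(char)). Substituting into the earlier bindings gives S1 := pair(pair(io(bool), io(char)), io(char)), T1 := pair(pair(io(bool), io(char)), io(char)), T := pair(nat, pair(pair(io(bool), io(char)), io(char))).
MGU = { S -> pair(pair(io(bool), io(char)), io(char)), S2 -> pair(io(bool), io(char)), A -> char, S1 -> pair(pair(io(bool), io(char)), io(char)), T1 -> pair(pair(io(bool), io(char)), io(char)), T -> pair(nat, pair(pair(io(bool), io(char)), io(char))), B -> pair(pair(io(bool), io(char)), io(char)) }, so T1 -> pair(pair(io(bool), io(char)), io(char)).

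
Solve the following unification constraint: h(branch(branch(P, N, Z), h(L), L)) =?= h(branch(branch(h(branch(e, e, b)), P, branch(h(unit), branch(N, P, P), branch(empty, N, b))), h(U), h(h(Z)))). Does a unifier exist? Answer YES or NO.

Decompose h/1: branch(branch(P, N, Z), h(L), L) =?= branch(branch(h(branch(e, e, b)), P, branch(h(unit), branch(N, P, P), branch(empty, N, b))), h(U), h(h(Z))).
Decompose branch/3: branch(P, N, Z) =?= branch(h(branch(e, e, b)), P, branch(h(unit), branch(N, P, P), branch(empty, N, b))),  h(L) =?= h(U),  L =?= h(h(Z)).
Decompose branch/3: P =?= h(branch(e, e, b)),  N =?= P,  Z =?= branch(h(unit), branch(N, P, P), branch(empty, N, b)).
Bind P := h(branch(e, e, b)); substituting into the 2 remaining equations that mention P gives: N =?= h(branch(e, e, b)),  Z =?= branch(h(unit), branch(N, h(branch(e, e, b)), h(branch(e, e, b))), branch(empty, N, b)).
Bind N := h(branch(e, e, b)); substituting into the one remaining equation that mentions N gives: Z =?= branch(h(unit), branch(h(branch(e, e, b)), h(branch(e, e, b)), h(branch(e, e, b))), branch(empty, h(branch(e, e, b)), b)).
Bind Z := branch(h(unit), branch(h(branch(e, e, b)), h(branch(e, e, b)), h(branch(e, e, b))), branch(empty, h(branch(e, e, b)), b)); substituting into the one remaining equation that mentions Z gives: L =?= h(h(branch(h(unit), branch(h(branch(e, e, b)), h(branch(e, e, b)), h(branch(e, e, b))), branch(empty, h(branch(e, e, b)), b)))).
Decompose h/1: L =?= U.
Bind L := U; substituting into the remaining equation gives: U =?= h(h(branch(h(unit), branch(h(branch(e, e, b)), h(branch(e, e, b)), h(branch(e, e, b))), branch(empty, h(branch(e, e, b)), b)))).
Bind U := h(h(branch(h(unit), branch(h(branch(e, e, b)), h(branch(e, e, b)), h(branch(e, e, b))), branch(empty, h(branch(e, e, b)), b)))). Substituting into the earlier binding gives L := h(h(branch(h(unit), branch(h(branch(e, e, b)), h(branch(e, e, b)), h(branch(e, e, b))), branch(empty, h(branch(e, e, b)), b)))).
No equations remain and no clash or occurs-check failure arose, so a unifier exists.

YES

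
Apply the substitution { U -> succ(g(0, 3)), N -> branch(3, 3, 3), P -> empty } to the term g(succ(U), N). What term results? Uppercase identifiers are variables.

Replace each occurrence of U with succ(g(0, 3)).
Replace each occurrence of N with branch(3, 3, 3).
Result: g(succ(succ(g(0, 3))), branch(3, 3, 3)).

g(succ(succ(g(0, 3))), branch(3, 3, 3))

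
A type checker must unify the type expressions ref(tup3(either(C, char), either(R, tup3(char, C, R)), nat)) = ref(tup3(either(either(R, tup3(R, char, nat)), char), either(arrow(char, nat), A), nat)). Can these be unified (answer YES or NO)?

YES

Decompose ref/1: tup3(either(C, char), either(R, tup3(char, C, R)), nat) = tup3(either(either(R, tup3(R, char, nat)), char), either(arrow(char, nat), A), nat).
Decompose tup3/3: either(C, char) = either(either(R, tup3(R, char, nat)), char),  either(R, tup3(char, C, R)) = either(arrow(char, nat), A),  nat = nat.
Decompose either/2: C = either(R, tup3(R, char, nat)),  char = char.
Bind C := either(R, tup3(R, char, nat)); substituting into the one remaining equation that mentions C gives: either(R, tup3(char, either(R, tup3(R, char, nat)), R)) = either(arrow(char, nat), A).
Delete trivial equation char = char.
Decompose either/2: R = arrow(char, nat),  tup3(char, either(R, tup3(R, char, nat)), R) = A.
Bind R := arrow(char, nat); substituting into the one remaining equation that mentions R gives: tup3(char, either(arrow(char, nat), tup3(arrow(char, nat), char, nat)), arrow(char, nat)) = A. Substituting into the earlier binding gives C := either(arrow(char, nat), tup3(arrow(char, nat), char, nat)).
Bind A := tup3(char, either(arrow(char, nat), tup3(arrow(char, nat), char, nat)), arrow(char, nat)); no other remaining equation mentions A.
Delete trivial equation nat = nat.
No equations remain and no clash or occurs-check failure arose, so a unifier exists.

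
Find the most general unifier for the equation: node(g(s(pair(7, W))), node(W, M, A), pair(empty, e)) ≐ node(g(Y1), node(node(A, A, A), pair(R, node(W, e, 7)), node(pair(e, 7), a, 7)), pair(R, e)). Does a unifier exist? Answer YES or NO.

YES

Decompose node/3: g(s(pair(7, W))) ≐ g(Y1),  node(W, M, A) ≐ node(node(A, A, A), pair(R, node(W, e, 7)), node(pair(e, 7), a, 7)),  pair(empty, e) ≐ pair(R, e).
Decompose g/1: s(pair(7, W)) ≐ Y1.
Bind Y1 := s(pair(7, W)); no other remaining equation mentions Y1.
Decompose node/3: W ≐ node(A, A, A),  M ≐ pair(R, node(W, e, 7)),  A ≐ node(pair(e, 7), a, 7).
Bind W := node(A, A, A); substituting into the one remaining equation that mentions W gives: M ≐ pair(R, node(node(A, A, A), e, 7)). Substituting into the earlier binding gives Y1 := s(pair(7, node(A, A, A))).
Bind M := pair(R, node(node(A, A, A), e, 7)); no other remaining equation mentions M.
Bind A := node(pair(e, 7), a, 7); no other remaining equation mentions A. Substituting into the earlier bindings gives Y1 := s(pair(7, node(node(pair(e, 7), a, 7), node(pair(e, 7), a, 7), node(pair(e, 7), a, 7)))), W := node(node(pair(e, 7), a, 7), node(pair(e, 7), a, 7), node(pair(e, 7), a, 7)), M := pair(R, node(node(node(pair(e, 7), a, 7), node(pair(e, 7), a, 7), node(pair(e, 7), a, 7)), e, 7)).
Decompose pair/2: empty ≐ R,  e ≐ e.
Bind R := empty; no other remaining equation mentions R. Substituting into the earlier binding gives M := pair(empty, node(node(node(pair(e, 7), a, 7), node(pair(e, 7), a, 7), node(pair(e, 7), a, 7)), e, 7)).
Delete trivial equation e ≐ e.
No equations remain and no clash or occurs-check failure arose, so a unifier exists.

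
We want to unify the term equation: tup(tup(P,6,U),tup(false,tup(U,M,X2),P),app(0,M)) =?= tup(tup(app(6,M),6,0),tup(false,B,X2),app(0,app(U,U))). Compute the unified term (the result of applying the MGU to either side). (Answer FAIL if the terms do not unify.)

tup(tup(app(6,app(0,0)),6,0),tup(false,tup(0,app(0,0),app(6,app(0,0))),app(6,app(0,0))),app(0,app(0,0)))

Decompose tup/3: tup(P,6,U) =?= tup(app(6,M),6,0),  tup(false,tup(U,M,X2),P) =?= tup(false,B,X2),  app(0,M) =?= app(0,app(U,U)).
Decompose tup/3: P =?= app(6,M),  6 =?= 6,  U =?= 0.
Bind P := app(6,M); substituting into the one remaining equation that mentions P gives: tup(false,tup(U,M,X2),app(6,M)) =?= tup(false,B,X2).
Delete trivial equation 6 =?= 6.
Bind U := 0; substituting into the remaining equations gives: tup(false,tup(0,M,X2),app(6,M)) =?= tup(false,B,X2),  app(0,M) =?= app(0,app(0,0)).
Decompose tup/3: false =?= false,  tup(0,M,X2) =?= B,  app(6,M) =?= X2.
Delete trivial equation false =?= false.
Bind B := tup(0,M,X2); no other remaining equation mentions B.
Bind X2 := app(6,M); no other remaining equation mentions X2. Substituting into the earlier binding gives B := tup(0,M,app(6,M)).
Decompose app/2: 0 =?= 0,  M =?= app(0,0).
Delete trivial equation 0 =?= 0.
Bind M := app(0,0). Substituting into the earlier bindings gives P := app(6,app(0,0)), B := tup(0,app(0,0),app(6,app(0,0))), X2 := app(6,app(0,0)).
Applying the MGU to either side gives tup(tup(app(6,app(0,0)),6,0),tup(false,tup(0,app(0,0),app(6,app(0,0))),app(6,app(0,0))),app(0,app(0,0))).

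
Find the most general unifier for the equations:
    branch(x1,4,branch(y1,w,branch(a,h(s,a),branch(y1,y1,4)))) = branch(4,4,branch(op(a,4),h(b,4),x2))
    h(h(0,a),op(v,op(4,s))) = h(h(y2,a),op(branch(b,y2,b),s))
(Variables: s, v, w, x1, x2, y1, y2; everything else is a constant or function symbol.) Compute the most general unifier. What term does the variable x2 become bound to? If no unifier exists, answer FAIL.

FAIL

Decompose branch/3: x1 = 4,  4 = 4,  branch(y1,w,branch(a,h(s,a),branch(y1,y1,4))) = branch(op(a,4),h(b,4),x2).
Bind x1 := 4; no other remaining equation mentions x1.
Delete trivial equation 4 = 4.
Decompose branch/3: y1 = op(a,4),  w = h(b,4),  branch(a,h(s,a),branch(y1,y1,4)) = x2.
Bind y1 := op(a,4); substituting into the one remaining equation that mentions y1 gives: branch(a,h(s,a),branch(op(a,4),op(a,4),4)) = x2.
Bind w := h(b,4); no other remaining equation mentions w.
Bind x2 := branch(a,h(s,a),branch(op(a,4),op(a,4),4)); no other remaining equation mentions x2.
Decompose h/2: h(0,a) = h(y2,a),  op(v,op(4,s)) = op(branch(b,y2,b),s).
Decompose h/2: 0 = y2,  a = a.
Bind y2 := 0; substituting into the one remaining equation that mentions y2 gives: op(v,op(4,s)) = op(branch(b,0,b),s).
Delete trivial equation a = a.
Decompose op/2: v = branch(b,0,b),  op(4,s) = s.
Bind v := branch(b,0,b); no other remaining equation mentions v.
Occurs check fails: s occurs in op(4,s); the equation s = op(4,s) has no finite solution.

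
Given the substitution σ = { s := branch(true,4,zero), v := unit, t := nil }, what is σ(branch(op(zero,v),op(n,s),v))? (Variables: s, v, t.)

branch(op(zero,unit),op(n,branch(true,4,zero)),unit)

Replace each occurrence of s with branch(true,4,zero).
Replace each occurrence of v with unit.
Result: branch(op(zero,unit),op(n,branch(true,4,zero)),unit).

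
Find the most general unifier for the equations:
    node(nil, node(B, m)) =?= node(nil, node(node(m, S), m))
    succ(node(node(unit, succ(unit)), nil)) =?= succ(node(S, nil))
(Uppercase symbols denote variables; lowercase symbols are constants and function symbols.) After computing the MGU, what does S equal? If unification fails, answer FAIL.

Decompose node/2: nil =?= nil,  node(B, m) =?= node(node(m, S), m).
Delete trivial equation nil =?= nil.
Decompose node/2: B =?= node(m, S),  m =?= m.
Bind B := node(m, S); no other remaining equation mentions B.
Delete trivial equation m =?= m.
Decompose succ/1: node(node(unit, succ(unit)), nil) =?= node(S, nil).
Decompose node/2: node(unit, succ(unit)) =?= S,  nil =?= nil.
Bind S := node(unit, succ(unit)); no other remaining equation mentions S. Substituting into the earlier binding gives B := node(m, node(unit, succ(unit))).
Delete trivial equation nil =?= nil.
MGU = { B -> node(m, node(unit, succ(unit))), S -> node(unit, succ(unit)) }, so S -> node(unit, succ(unit)).

node(unit, succ(unit))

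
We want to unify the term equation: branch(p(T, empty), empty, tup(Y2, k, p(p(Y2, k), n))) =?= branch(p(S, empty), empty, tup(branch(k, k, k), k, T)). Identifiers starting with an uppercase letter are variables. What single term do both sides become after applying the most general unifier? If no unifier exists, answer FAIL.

branch(p(p(p(branch(k, k, k), k), n), empty), empty, tup(branch(k, k, k), k, p(p(branch(k, k, k), k), n)))

Decompose branch/3: p(T, empty) =?= p(S, empty),  empty =?= empty,  tup(Y2, k, p(p(Y2, k), n)) =?= tup(branch(k, k, k), k, T).
Decompose p/2: T =?= S,  empty =?= empty.
Bind T := S; substituting into the one remaining equation that mentions T gives: tup(Y2, k, p(p(Y2, k), n)) =?= tup(branch(k, k, k), k, S).
Delete trivial equation empty =?= empty.
Delete trivial equation empty =?= empty.
Decompose tup/3: Y2 =?= branch(k, k, k),  k =?= k,  p(p(Y2, k), n) =?= S.
Bind Y2 := branch(k, k, k); substituting into the one remaining equation that mentions Y2 gives: p(p(branch(k, k, k), k), n) =?= S.
Delete trivial equation k =?= k.
Bind S := p(p(branch(k, k, k), k), n). Substituting into the earlier binding gives T := p(p(branch(k, k, k), k), n).
Applying the MGU to either side gives branch(p(p(p(branch(k, k, k), k), n), empty), empty, tup(branch(k, k, k), k, p(p(branch(k, k, k), k), n))).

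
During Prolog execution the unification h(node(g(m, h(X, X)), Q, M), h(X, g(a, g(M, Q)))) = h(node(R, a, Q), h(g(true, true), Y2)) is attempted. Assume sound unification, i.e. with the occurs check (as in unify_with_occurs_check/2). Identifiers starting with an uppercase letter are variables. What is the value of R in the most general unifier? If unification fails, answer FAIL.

g(m, h(g(true, true), g(true, true)))

Decompose h/2: node(g(m, h(X, X)), Q, M) = node(R, a, Q),  h(X, g(a, g(M, Q))) = h(g(true, true), Y2).
Decompose node/3: g(m, h(X, X)) = R,  Q = a,  M = Q.
Bind R := g(m, h(X, X)); no other remaining equation mentions R.
Bind Q := a; substituting into the remaining equations gives: M = a,  h(X, g(a, g(M, a))) = h(g(true, true), Y2).
Bind M := a; substituting into the remaining equation gives: h(X, g(a, g(a, a))) = h(g(true, true), Y2).
Decompose h/2: X = g(true, true),  g(a, g(a, a)) = Y2.
Bind X := g(true, true); no other remaining equation mentions X. Substituting into the earlier binding gives R := g(m, h(g(true, true), g(true, true))).
Bind Y2 := g(a, g(a, a)).
MGU = { R ↦ g(m, h(g(true, true), g(true, true))), Q ↦ a, M ↦ a, X ↦ g(true, true), Y2 ↦ g(a, g(a, a)) }, so R ↦ g(m, h(g(true, true), g(true, true))).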